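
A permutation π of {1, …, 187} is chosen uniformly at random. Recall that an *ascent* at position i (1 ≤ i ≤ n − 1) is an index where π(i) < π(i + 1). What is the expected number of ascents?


Write X = Σ X_I over i = 1, …, 186, with X_I the indicator of one ascent.
There are 186 indicators.
For each fixed i, the pair (π(i), π(i+1)) is a uniformly random ordered pair of distinct values from {1, …, 187}; by symmetry P[π(i) < π(i+1)] = 1/2.
By linearity: E[X] = 186 · (1/2) = (187 − 1) · (1/2) = 93 ≈ 93.000.

E[X] = 93 = 93.000.


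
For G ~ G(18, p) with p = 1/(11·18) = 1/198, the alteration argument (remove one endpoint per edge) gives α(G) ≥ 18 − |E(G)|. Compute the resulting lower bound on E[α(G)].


E[|E(G)|] = C(18, 2)·p = 153 · (1/198) = 17/22.
E[α(G)] ≥ n − E[|E(G)|] = 18 − 17/22 = 379/22.
Numerically: ≈ 17.227.
(This is only a lower bound; the true E[α(G)] may be larger.)

E[α(G)] ≥ 379/22 ≈ 17.227.


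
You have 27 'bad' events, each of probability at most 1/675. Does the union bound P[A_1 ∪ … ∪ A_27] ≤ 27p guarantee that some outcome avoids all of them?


Union bound: P[∪_{i=1}^{27} A_i] ≤ Σ_i P[A_i] ≤ 27·p = 27·(1/675) = 1/25.
Numerically: 1/25 ≈ 0.040000.
Is 1/25 < 1? YES.
Since P[∪ A_i] ≤ 1/25 < 1, the complement has P[∩ A_i^c] ≥ 1 − 1/25 = 24/25 > 0, so some outcome avoids every A_i.

27·p = 1/25 ≈ 0.040000; existence CERTIFIED by the union bound.


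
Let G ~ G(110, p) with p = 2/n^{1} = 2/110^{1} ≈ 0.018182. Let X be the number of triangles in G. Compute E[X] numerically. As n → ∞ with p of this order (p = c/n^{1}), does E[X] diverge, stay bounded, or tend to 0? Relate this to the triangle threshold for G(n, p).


Number of potential triangles: C(110, 3) = 215820.
Each occurs with probability p³ ≈ (0.018182)³ ≈ 6.0105184e-06.
By linearity: E[X] = C(110, 3)·p³ ≈ 215820 · 6.0105184e-06 ≈ 1.29719.
Here α = 1, so p = 2/n is exactly at the triangle threshold p ~ 1/n. Asymptotically E[X] → c³/6 = 2³/6 = 4/3 ≈ 1.33333, a bounded constant. In this regime the triangle count is asymptotically Poisson(c³/6).

E[X] ≈ 1.29719; in regime p = Θ(1/n^{1}) E[X] stays bounded (at the triangle threshold p ~ 1/n).


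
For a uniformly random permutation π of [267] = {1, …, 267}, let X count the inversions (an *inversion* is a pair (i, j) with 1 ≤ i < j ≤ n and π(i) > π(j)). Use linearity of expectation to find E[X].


Write X = Σ X_I over the C(267, 2) = 35511 pairs i < j, with X_I the indicator of one inversion.
There are 35511 indicators.
For each fixed pair i < j, the values π(i) and π(j) are two distinct elements of {1, …, 267} in uniformly random order; by symmetry P[π(i) > π(j)] = 1/2.
By linearity: E[X] = 35511 · (1/2) = C(267, 2) · (1/2) = 35511/2 = 35511/2 ≈ 17755.500000.

E[X] = 35511/2 = 17755.500000.


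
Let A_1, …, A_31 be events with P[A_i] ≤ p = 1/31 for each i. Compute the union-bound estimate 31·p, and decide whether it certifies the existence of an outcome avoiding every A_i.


Union bound: P[∪_{i=1}^{31} A_i] ≤ Σ_i P[A_i] ≤ 31·p = 31·(1/31) = 1.
Numerically: 1 ≈ 1.000.
Is 1 < 1? NO.
Since the bound 1 is ≥ 1, the union bound is uninformative here; it does NOT by itself certify existence.

31·p = 1 ≈ 1.000; existence NOT certified by the union bound.


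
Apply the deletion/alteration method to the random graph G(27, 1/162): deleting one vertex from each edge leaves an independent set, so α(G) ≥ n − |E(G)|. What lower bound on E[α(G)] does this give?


E[|E(G)|] = C(27, 2)·p = 351 · (1/162) = 13/6.
E[α(G)] ≥ n − E[|E(G)|] = 27 − 13/6 = 149/6.
Numerically: ≈ 24.833333.
(This is only a lower bound; the true E[α(G)] may be larger.)

E[α(G)] ≥ 149/6 ≈ 24.833333.


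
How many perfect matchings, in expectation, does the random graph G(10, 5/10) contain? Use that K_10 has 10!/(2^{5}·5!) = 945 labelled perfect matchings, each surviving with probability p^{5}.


K_10 has 10!/(2^{5}·5!) = 945 labelled perfect matchings.
For each such perfect matching H, let X_H = 1 if all 5 edges of H are present in G. Then P[X_H = 1] = p^{5} = (1/2)^{5} = 1/32.
By linearity of expectation: E[X] = Σ_H E[X_H] = 945 · p^{5} = 945 · 1/32 = 945/32.
Numerically: E[X] ≈ 29.53.

E[X] = 945 · (1/2)^{5} = 945/32 ≈ 29.53.


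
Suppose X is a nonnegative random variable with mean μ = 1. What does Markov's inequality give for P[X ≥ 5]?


μ = E[X] = 1, a = 5.
Markov: P[X ≥ 5] ≤ μ/a = (1)/5 = 1/5.
Numerically: ≈ 0.2000.
(Since a = 5 > μ = 1.0000, the bound 1/5 is < 1 and informative.)

P[X ≥ 5] ≤ 1/5 ≈ 0.2000.


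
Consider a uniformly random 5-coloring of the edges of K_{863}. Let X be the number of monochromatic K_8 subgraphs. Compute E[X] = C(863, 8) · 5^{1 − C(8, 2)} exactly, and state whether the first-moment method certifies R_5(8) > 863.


E[X] = C(863, 8) · 5^{1 − 28} = 7386423071602617757 · 5^{−27} = 7386423071602617757/7450580596923828125.
As a reduced fraction: E[X] = 7386423071602617757/7450580596923828125 ≈ 0.99139.
Is E[X] < 1? YES.
Since E[X] < 1, there exists a 5-coloring of K_{863} with no monochromatic K_8; hence R_5(8) > 863.

E[X] = 7386423071602617757/7450580596923828125 ≈ 0.99139; E[X] < 1, so R_5(8) > 863.


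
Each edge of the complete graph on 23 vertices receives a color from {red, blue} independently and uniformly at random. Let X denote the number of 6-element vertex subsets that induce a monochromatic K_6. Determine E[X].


Let X = Σ_S X_S over the C(23, 6) = 100947 subsets S of size 6, where X_S = 1 if the K_6 on S is monochromatic.
For a fixed S, the K_6 on S has C(6, 2) = 15 edges. P[all 15 edges red] = (1/2)^15, and likewise for blue, so P[monochromatic] = 2·(1/2)^15 = 2^{1 − 15} = 1/16384.
Summing: E[X] = C(23, 6) · 2^{1 − 15} = 100947 · 1/16384 = 100947/16384.
Numerically: E[X] ≈ 6.16132.

E[X] = C(23,6)·2^(1−C(6,2)) = 100947/16384 ≈ 6.16132.


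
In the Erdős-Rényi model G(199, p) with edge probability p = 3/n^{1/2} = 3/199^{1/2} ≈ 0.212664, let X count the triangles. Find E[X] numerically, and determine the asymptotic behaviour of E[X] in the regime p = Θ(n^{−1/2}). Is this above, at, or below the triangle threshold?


Number of potential triangles: C(199, 3) = 1293699.
Each occurs with probability p³ ≈ (0.212664)³ ≈ 9.61798620e-03.
By linearity: E[X] = C(199, 3)·p³ ≈ 1293699 · 9.61798620e-03 ≈ 12442.779127.
Since α = 1/2 < 1, p = c/n^{1/2} ≫ 1/n is above the triangle threshold p ~ 1/n. Asymptotically E[X] ~ (c³/6)·n^{3(1−α)} = (3³/6)·n^{1.5} → ∞; triangles are abundant w.h.p.

E[X] ≈ 12442.779127; in regime p = Θ(1/n^{1/2}) E[X] diverges (above the triangle threshold p ~ 1/n).


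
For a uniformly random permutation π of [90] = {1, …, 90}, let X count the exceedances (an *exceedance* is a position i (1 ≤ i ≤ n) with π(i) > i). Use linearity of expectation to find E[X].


Write X = Σ_{i=1}^{90} X_i, where X_i = 1_{π(i) > i}.
For each fixed i, π(i) is uniform over {1, …, 90} (marginal of a uniform permutation), so P[π(i) > i] = (n − i)/n. Summing: Σ_{i=1}^{90} (n − i)/n = (0 + 1 + … + 89)/90 = 90(90 − 1)/(2·90) = (90 − 1)/2.
Hence E[X] = Σ_{i=1}^{90} (90 − i)/90 = 89/2 ≈ 44.500.

E[X] = 89/2 = 44.500.


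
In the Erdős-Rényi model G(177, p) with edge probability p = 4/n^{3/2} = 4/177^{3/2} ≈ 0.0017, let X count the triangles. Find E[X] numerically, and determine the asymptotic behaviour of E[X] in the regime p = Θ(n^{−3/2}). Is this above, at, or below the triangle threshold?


Number of potential triangles: C(177, 3) = 908600.
Each occurs with probability p³ ≈ (0.0017)³ ≈ 4.90118e-09.
By linearity: E[X] = C(177, 3)·p³ ≈ 908600 · 4.90118e-09 ≈ 0.004.
Since α = 3/2 > 1, p = c/n^{3/2} = o(1/n) is below the triangle threshold p ~ 1/n. Asymptotically E[X] ~ (c³/6)·n^{3(1−α)} = (4³/6)·n^{-1.5} → 0, so by Markov's inequality G has no triangles w.h.p.

E[X] ≈ 0.004; in regime p = Θ(1/n^{3/2}) E[X] tends to 0 (below the triangle threshold p ~ 1/n).


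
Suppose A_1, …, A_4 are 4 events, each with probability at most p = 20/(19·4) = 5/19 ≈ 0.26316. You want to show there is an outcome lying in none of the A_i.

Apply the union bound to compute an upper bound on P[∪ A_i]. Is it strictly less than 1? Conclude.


Union bound: P[∪_{i=1}^{4} A_i] ≤ Σ_i P[A_i] ≤ 4·p = 4·(5/19) = 20/19.
Numerically: 20/19 ≈ 1.05263.
Is 20/19 < 1? NO.
Since the bound 20/19 is ≥ 1, the union bound is uninformative here; it does NOT by itself certify existence.

4·p = 20/19 ≈ 1.05263; existence NOT certified by the union bound.


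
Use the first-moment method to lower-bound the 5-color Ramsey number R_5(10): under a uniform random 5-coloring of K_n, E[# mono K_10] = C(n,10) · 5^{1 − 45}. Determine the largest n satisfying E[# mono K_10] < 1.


We need C(n, 10) · 5^{1 − 45} < 1, i.e. C(n, 10) < 5^{45 − 1} = 5684341886080801486968994140625.
Check values of n near the boundary:
  n = 5387: C(5387, 10) = 5624406917627224603154306376491; 5624406917627224603154306376491 < 5684341886080801486968994140625? YES
  n = 5388: C(5388, 10) = 5634865093375880654852250419586; 5634865093375880654852250419586 < 5684341886080801486968994140625? YES
  n = 5389: C(5389, 10) = 5645340767466558997768874792926; 5645340767466558997768874792926 < 5684341886080801486968994140625? YES
  n = 5390: C(5390, 10) = 5655833965919099070255434039753; 5655833965919099070255434039753 < 5684341886080801486968994140625? YES
  n = 5391: C(5391, 10) = 5666344714787188828795213697883; 5666344714787188828795213697883 < 5684341886080801486968994140625? YES
  n = 5392: C(5392, 10) = 5676873040158402483252283957448; 5676873040158402483252283957448 < 5684341886080801486968994140625? YES
  n = 5393: C(5393, 10) = 5687418968154238267170642278008; 5687418968154238267170642278008 < 5684341886080801486968994140625? NO
The largest n with C(n, 10) < 5684341886080801486968994140625 is n = 5392 (where E[X] = 5676873040158402483252283957448/5684341886080801486968994140625 ≈ 0.999). Hence R_5(10) > 5392, i.e. R_5(10) ≥ 5393.

Largest n = 5392; hence R_5(10) > 5392.


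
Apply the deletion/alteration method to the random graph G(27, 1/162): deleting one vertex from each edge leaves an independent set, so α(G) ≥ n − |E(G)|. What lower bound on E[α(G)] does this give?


E[|E(G)|] = C(27, 2)·p = 351 · (1/162) = 13/6.
E[α(G)] ≥ n − E[|E(G)|] = 27 − 13/6 = 149/6.
Numerically: ≈ 24.83333.
(This is only a lower bound; the true E[α(G)] may be larger.)

E[α(G)] ≥ 149/6 ≈ 24.83333.


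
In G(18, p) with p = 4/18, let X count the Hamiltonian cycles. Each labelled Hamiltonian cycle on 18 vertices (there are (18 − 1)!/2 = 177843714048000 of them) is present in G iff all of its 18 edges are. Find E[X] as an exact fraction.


K_18 has (18 − 1)!/2 = 177843714048000 labelled Hamiltonian cycles.
For each such Hamiltonian cycle H, let X_H = 1 if all 18 edges of H are present in G. Then P[X_H = 1] = p^{18} = (2/9)^{18} = 262144/150094635296999121.
By linearity of expectation: E[X] = Σ_H E[X_H] = 177843714048000 · p^{18} = 177843714048000 · 262144/150094635296999121 = 63951526166528000/205891132094649.
Numerically: E[X] ≈ 310.608.

E[X] = 177843714048000 · (2/9)^{18} = 63951526166528000/205891132094649 ≈ 310.608.


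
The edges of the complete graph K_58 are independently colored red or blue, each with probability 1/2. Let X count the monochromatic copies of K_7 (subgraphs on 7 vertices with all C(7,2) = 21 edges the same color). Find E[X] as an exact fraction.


Let X = Σ_S X_S over the C(58, 7) = 300674088 subsets S of size 7, where X_S = 1 if the K_7 on S is monochromatic.
For a fixed S, the K_7 on S has C(7, 2) = 21 edges. P[all 21 edges red] = (1/2)^21, and likewise for blue, so P[monochromatic] = 2·(1/2)^21 = 2^{1 − 21} = 1/1048576.
Summing: E[X] = C(58, 7) · 2^{1 − 21} = 300674088 · 1/1048576 = 37584261/131072.
Numerically: E[X] ≈ 286.74516.

E[X] = C(58,7)·2^(1−C(7,2)) = 37584261/131072 ≈ 286.74516.


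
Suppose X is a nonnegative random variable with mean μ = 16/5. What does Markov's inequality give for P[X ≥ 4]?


μ = E[X] = 16/5, a = 4.
Markov: P[X ≥ 4] ≤ μ/a = (16/5)/4 = 4/5.
Numerically: ≈ 0.80000.
(Since a = 4 > μ = 3.20000, the bound 4/5 is < 1 and informative.)

P[X ≥ 4] ≤ 4/5 ≈ 0.80000.


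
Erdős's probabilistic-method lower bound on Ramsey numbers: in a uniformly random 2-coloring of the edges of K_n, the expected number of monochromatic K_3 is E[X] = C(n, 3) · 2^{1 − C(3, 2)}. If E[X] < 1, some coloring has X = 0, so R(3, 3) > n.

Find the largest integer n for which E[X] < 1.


We need C(n, 3) · 2^{1 − 3} < 1, i.e. C(n, 3) < 2^{3 − 1} = 4.
Check values of n near the boundary:
  n = 3: C(3, 3) = 1; 1 < 4? YES
  n = 4: C(4, 3) = 4; 4 < 4? NO
  n = 5: C(5, 3) = 10; 10 < 4? NO
The largest n with C(n, 3) < 4 is n = 3 (where E[X] = 1/4 ≈ 0.250000). Hence R(3, 3) > 3, i.e. R(3, 3) ≥ 4.

Largest n = 3; hence R(3, 3) > 3.


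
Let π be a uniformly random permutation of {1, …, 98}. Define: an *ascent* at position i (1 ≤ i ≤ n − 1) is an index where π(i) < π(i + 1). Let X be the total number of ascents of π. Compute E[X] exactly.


Write X = Σ X_I over i = 1, …, 97, with X_I the indicator of one ascent.
There are 97 indicators.
For each fixed i, the pair (π(i), π(i+1)) is a uniformly random ordered pair of distinct values from {1, …, 98}; by symmetry P[π(i) < π(i+1)] = 1/2.
By linearity: E[X] = 97 · (1/2) = (98 − 1) · (1/2) = 97/2 ≈ 48.500.

E[X] = 97/2 = 48.500.


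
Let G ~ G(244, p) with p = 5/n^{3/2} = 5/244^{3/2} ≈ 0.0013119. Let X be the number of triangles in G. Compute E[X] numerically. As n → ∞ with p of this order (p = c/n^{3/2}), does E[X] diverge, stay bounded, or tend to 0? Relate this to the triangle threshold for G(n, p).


Number of potential triangles: C(244, 3) = 2391444.
Each occurs with probability p³ ≈ (0.0013119)³ ≈ 2.2576457e-09.
By linearity: E[X] = C(244, 3)·p³ ≈ 2391444 · 2.2576457e-09 ≈ 0.00540.
Since α = 3/2 > 1, p = c/n^{3/2} = o(1/n) is below the triangle threshold p ~ 1/n. Asymptotically E[X] ~ (c³/6)·n^{3(1−α)} = (5³/6)·n^{-1.5} → 0, so by Markov's inequality G has no triangles w.h.p.

E[X] ≈ 0.00540; in regime p = Θ(1/n^{3/2}) E[X] tends to 0 (below the triangle threshold p ~ 1/n).


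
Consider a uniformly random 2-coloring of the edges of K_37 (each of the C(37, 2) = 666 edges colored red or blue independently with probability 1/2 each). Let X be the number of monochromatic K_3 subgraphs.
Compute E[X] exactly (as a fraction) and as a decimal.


Let X = Σ_S X_S over the C(37, 3) = 7770 subsets S of size 3, where X_S = 1 if the K_3 on S is monochromatic.
For a fixed S, the K_3 on S has C(3, 2) = 3 edges. P[all 3 edges red] = (1/2)^3, and likewise for blue, so P[monochromatic] = 2·(1/2)^3 = 2^{1 − 3} = 1/4.
By linearity of expectation: E[X] = C(37, 3) · 2^{1 − 3} = 7770 · 1/4 = 3885/2.
Numerically: E[X] ≈ 1942.5000.

E[X] = C(37,3)·2^(1−C(3,2)) = 3885/2 ≈ 1942.5000.


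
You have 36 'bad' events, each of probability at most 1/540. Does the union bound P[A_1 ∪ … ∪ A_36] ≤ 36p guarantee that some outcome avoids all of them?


Union bound: P[∪_{i=1}^{36} A_i] ≤ Σ_i P[A_i] ≤ 36·p = 36·(1/540) = 1/15.
Numerically: 1/15 ≈ 0.06667.
Is 1/15 < 1? YES.
Since P[∪ A_i] ≤ 1/15 < 1, the complement has P[∩ A_i^c] ≥ 1 − 1/15 = 14/15 > 0, so some outcome avoids every A_i.

36·p = 1/15 ≈ 0.06667; existence CERTIFIED by the union bound.


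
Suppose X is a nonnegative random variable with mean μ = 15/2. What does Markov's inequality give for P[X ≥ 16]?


μ = E[X] = 15/2, a = 16.
Markov: P[X ≥ 16] ≤ μ/a = (15/2)/16 = 15/32.
Numerically: ≈ 0.468750.
(Since a = 16 > μ = 7.500000, the bound 15/32 is < 1 and informative.)

P[X ≥ 16] ≤ 15/32 ≈ 0.468750.


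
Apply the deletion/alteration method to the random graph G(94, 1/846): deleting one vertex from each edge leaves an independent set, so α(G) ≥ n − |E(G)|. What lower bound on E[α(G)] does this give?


E[|E(G)|] = C(94, 2)·p = 4371 · (1/846) = 31/6.
E[α(G)] ≥ n − E[|E(G)|] = 94 − 31/6 = 533/6.
Numerically: ≈ 88.833333.
(This is only a lower bound; the true E[α(G)] may be larger.)

E[α(G)] ≥ 533/6 ≈ 88.833333.


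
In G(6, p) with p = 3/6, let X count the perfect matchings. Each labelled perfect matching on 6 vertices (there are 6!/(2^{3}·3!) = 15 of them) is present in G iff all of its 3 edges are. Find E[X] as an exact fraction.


K_6 has 6!/(2^{3}·3!) = 15 labelled perfect matchings.
For each such perfect matching H, let X_H = 1 if all 3 edges of H are present in G. Then P[X_H = 1] = p^{3} = (1/2)^{3} = 1/8.
Summing the indicators: E[X] = Σ_H E[X_H] = 15 · p^{3} = 15 · 1/8 = 15/8.
Numerically: E[X] ≈ 1.875.

E[X] = 15 · (1/2)^{3} = 15/8 ≈ 1.875.


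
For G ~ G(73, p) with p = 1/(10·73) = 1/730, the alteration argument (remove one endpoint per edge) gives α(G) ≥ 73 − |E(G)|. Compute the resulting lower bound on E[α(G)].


E[|E(G)|] = C(73, 2)·p = 2628 · (1/730) = 18/5.
E[α(G)] ≥ n − E[|E(G)|] = 73 − 18/5 = 347/5.
Numerically: ≈ 69.400.
(This is only a lower bound; the true E[α(G)] may be larger.)

E[α(G)] ≥ 347/5 ≈ 69.400.


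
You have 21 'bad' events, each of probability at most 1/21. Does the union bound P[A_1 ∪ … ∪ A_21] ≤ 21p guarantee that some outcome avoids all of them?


Union bound: P[∪_{i=1}^{21} A_i] ≤ Σ_i P[A_i] ≤ 21·p = 21·(1/21) = 1.
Numerically: 1 ≈ 1.0000000.
Is 1 < 1? NO.
Since the bound 1 is ≥ 1, the union bound is uninformative here; it does NOT by itself certify existence.

21·p = 1 ≈ 1.0000000; existence NOT certified by the union bound.


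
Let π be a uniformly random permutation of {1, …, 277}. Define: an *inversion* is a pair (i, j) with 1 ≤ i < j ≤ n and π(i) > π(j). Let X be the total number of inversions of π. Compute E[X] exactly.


Write X = Σ X_I over the C(277, 2) = 38226 pairs i < j, with X_I the indicator of one inversion.
There are 38226 indicators.
For each fixed pair i < j, the values π(i) and π(j) are two distinct elements of {1, …, 277} in uniformly random order; by symmetry P[π(i) > π(j)] = 1/2.
By linearity: E[X] = 38226 · (1/2) = C(277, 2) · (1/2) = 38226/2 = 19113 ≈ 19113.000.

E[X] = 19113 = 19113.000.


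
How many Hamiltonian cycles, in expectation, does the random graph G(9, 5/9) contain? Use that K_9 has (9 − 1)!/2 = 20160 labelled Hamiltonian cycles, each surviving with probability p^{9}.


K_9 has (9 − 1)!/2 = 20160 labelled Hamiltonian cycles.
For each such Hamiltonian cycle H, let X_H = 1 if all 9 edges of H are present in G. Then P[X_H = 1] = p^{9} = (5/9)^{9} = 1953125/387420489.
By linearity of expectation: E[X] = Σ_H E[X_H] = 20160 · p^{9} = 20160 · 1953125/387420489 = 4375000000/43046721.
Numerically: E[X] ≈ 101.6.

E[X] = 20160 · (5/9)^{9} = 4375000000/43046721 ≈ 101.6.


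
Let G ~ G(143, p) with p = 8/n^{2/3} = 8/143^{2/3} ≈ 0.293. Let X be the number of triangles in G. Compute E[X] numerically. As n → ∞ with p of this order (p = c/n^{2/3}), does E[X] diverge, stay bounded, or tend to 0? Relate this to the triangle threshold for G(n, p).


Number of potential triangles: C(143, 3) = 477191.
Each occurs with probability p³ ≈ (0.293)³ ≈ 2.50379e-02.
By linearity: E[X] = C(143, 3)·p³ ≈ 477191 · 2.50379e-02 ≈ 11947.860.
Since α = 2/3 < 1, p = c/n^{2/3} ≫ 1/n is above the triangle threshold p ~ 1/n. Asymptotically E[X] ~ (c³/6)·n^{3(1−α)} = (8³/6)·n^{1} → ∞; triangles are abundant w.h.p.

E[X] ≈ 11947.860; in regime p = Θ(1/n^{2/3}) E[X] diverges (above the triangle threshold p ~ 1/n).


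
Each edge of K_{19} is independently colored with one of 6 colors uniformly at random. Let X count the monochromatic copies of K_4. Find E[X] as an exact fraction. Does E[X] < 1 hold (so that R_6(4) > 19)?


E[X] = C(19, 4) · 6^{1 − 6} = 3876 · 6^{−5} = 3876/7776.
As a reduced fraction: E[X] = 323/648 ≈ 0.49846.
Is E[X] < 1? YES.
Since E[X] < 1, there exists a 6-coloring of K_{19} with no monochromatic K_4; hence R_6(4) > 19.

E[X] = 323/648 ≈ 0.49846; E[X] < 1, so R_6(4) > 19.


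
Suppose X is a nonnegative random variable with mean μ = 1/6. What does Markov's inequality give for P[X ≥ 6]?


μ = E[X] = 1/6, a = 6.
Markov: P[X ≥ 6] ≤ μ/a = (1/6)/6 = 1/36.
Numerically: ≈ 0.027778.
(Since a = 6 > μ = 0.166667, the bound 1/36 is < 1 and informative.)

P[X ≥ 6] ≤ 1/36 ≈ 0.027778.


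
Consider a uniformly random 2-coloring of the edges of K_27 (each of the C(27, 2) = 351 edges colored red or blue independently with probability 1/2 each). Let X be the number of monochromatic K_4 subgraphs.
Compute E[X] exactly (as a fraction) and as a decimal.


Let X = Σ_S X_S over the C(27, 4) = 17550 subsets S of size 4, where X_S = 1 if the K_4 on S is monochromatic.
For a fixed S, the K_4 on S has C(4, 2) = 6 edges. P[all 6 edges red] = (1/2)^6, and likewise for blue, so P[monochromatic] = 2·(1/2)^6 = 2^{1 − 6} = 1/32.
Summing: E[X] = C(27, 4) · 2^{1 − 6} = 17550 · 1/32 = 8775/16.
Numerically: E[X] ≈ 548.437500.

E[X] = C(27,4)·2^(1−C(4,2)) = 8775/16 ≈ 548.437500.


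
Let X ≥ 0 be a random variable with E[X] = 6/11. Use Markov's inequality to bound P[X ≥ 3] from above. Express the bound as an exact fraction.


μ = E[X] = 6/11, a = 3.
Markov: P[X ≥ 3] ≤ μ/a = (6/11)/3 = 2/11.
Numerically: ≈ 0.182.
(Since a = 3 > μ = 0.545, the bound 2/11 is < 1 and informative.)

P[X ≥ 3] ≤ 2/11 ≈ 0.182.


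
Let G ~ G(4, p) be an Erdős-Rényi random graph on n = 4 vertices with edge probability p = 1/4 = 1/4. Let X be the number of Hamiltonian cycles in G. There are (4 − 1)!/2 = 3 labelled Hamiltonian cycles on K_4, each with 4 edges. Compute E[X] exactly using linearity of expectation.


K_4 has (4 − 1)!/2 = 3 labelled Hamiltonian cycles.
For each such Hamiltonian cycle H, let X_H = 1 if all 4 edges of H are present in G. Then P[X_H = 1] = p^{4} = (1/4)^{4} = 1/256.
Summing the indicators: E[X] = Σ_H E[X_H] = 3 · p^{4} = 3 · 1/256 = 3/256.
Numerically: E[X] ≈ 0.0117.

E[X] = 3 · (1/4)^{4} = 3/256 ≈ 0.0117.


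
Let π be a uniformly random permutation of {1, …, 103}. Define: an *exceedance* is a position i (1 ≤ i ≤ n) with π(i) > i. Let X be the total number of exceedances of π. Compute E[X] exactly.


Write X = Σ_{i=1}^{103} X_i, where X_i = 1_{π(i) > i}.
For each fixed i, π(i) is uniform over {1, …, 103} (marginal of a uniform permutation), so P[π(i) > i] = (n − i)/n. Summing: Σ_{i=1}^{103} (n − i)/n = (0 + 1 + … + 102)/103 = 103(103 − 1)/(2·103) = (103 − 1)/2.
Hence E[X] = Σ_{i=1}^{103} (103 − i)/103 = 51 ≈ 51.000000.

E[X] = 51 = 51.000000.


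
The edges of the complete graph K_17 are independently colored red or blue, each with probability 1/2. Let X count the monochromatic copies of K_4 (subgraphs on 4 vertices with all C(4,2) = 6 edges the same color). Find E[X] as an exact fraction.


Let X = Σ_S X_S over the C(17, 4) = 2380 subsets S of size 4, where X_S = 1 if the K_4 on S is monochromatic.
For a fixed S, the K_4 on S has C(4, 2) = 6 edges. P[all 6 edges red] = (1/2)^6, and likewise for blue, so P[monochromatic] = 2·(1/2)^6 = 2^{1 − 6} = 1/32.
By linearity of expectation: E[X] = C(17, 4) · 2^{1 − 6} = 2380 · 1/32 = 595/8.
Numerically: E[X] ≈ 74.375.

E[X] = C(17,4)·2^(1−C(4,2)) = 595/8 ≈ 74.375.


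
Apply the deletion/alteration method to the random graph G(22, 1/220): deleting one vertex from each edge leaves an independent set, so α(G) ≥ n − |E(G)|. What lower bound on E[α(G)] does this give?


E[|E(G)|] = C(22, 2)·p = 231 · (1/220) = 21/20.
E[α(G)] ≥ n − E[|E(G)|] = 22 − 21/20 = 419/20.
Numerically: ≈ 20.950.
(This is only a lower bound; the true E[α(G)] may be larger.)

E[α(G)] ≥ 419/20 ≈ 20.950.


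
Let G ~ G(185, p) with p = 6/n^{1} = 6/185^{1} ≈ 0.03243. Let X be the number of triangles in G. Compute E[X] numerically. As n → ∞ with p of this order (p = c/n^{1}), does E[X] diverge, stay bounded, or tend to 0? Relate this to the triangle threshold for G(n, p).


Number of potential triangles: C(185, 3) = 1038220.
Each occurs with probability p³ ≈ (0.03243)³ ≈ 3.411447e-05.
By linearity: E[X] = C(185, 3)·p³ ≈ 1038220 · 3.411447e-05 ≈ 35.4183.
Here α = 1, so p = 6/n is exactly at the triangle threshold p ~ 1/n. Asymptotically E[X] → c³/6 = 6³/6 = 36 ≈ 36.0000, a bounded constant. In this regime the triangle count is asymptotically Poisson(c³/6).

E[X] ≈ 35.4183; in regime p = Θ(1/n^{1}) E[X] stays bounded (at the triangle threshold p ~ 1/n).


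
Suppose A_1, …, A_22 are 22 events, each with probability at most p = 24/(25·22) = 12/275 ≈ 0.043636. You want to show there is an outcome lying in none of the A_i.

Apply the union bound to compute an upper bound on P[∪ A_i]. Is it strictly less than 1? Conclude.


Union bound: P[∪_{i=1}^{22} A_i] ≤ Σ_i P[A_i] ≤ 22·p = 22·(12/275) = 24/25.
Numerically: 24/25 ≈ 0.960000.
Is 24/25 < 1? YES.
Since P[∪ A_i] ≤ 24/25 < 1, the complement has P[∩ A_i^c] ≥ 1 − 24/25 = 1/25 > 0, so some outcome avoids every A_i.

22·p = 24/25 ≈ 0.960000; existence CERTIFIED by the union bound.


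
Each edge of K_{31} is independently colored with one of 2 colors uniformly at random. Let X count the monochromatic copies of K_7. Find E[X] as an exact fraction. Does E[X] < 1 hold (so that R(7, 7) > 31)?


E[X] = C(31, 7) · 2^{1 − 21} = 2629575 · 2^{−20} = 2629575/1048576.
As a reduced fraction: E[X] = 2629575/1048576 ≈ 2.50776.
Is E[X] < 1? NO.
Since E[X] ≥ 1, the first-moment bound is inconclusive at n = 31; it does NOT by itself certify R(7, 7) > 31.

E[X] = 2629575/1048576 ≈ 2.50776; E[X] ≥ 1; first-moment method inconclusive here.


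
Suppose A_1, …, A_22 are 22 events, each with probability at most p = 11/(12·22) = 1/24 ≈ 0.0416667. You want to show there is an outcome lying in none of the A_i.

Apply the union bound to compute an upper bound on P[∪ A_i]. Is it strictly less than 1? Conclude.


Union bound: P[∪_{i=1}^{22} A_i] ≤ Σ_i P[A_i] ≤ 22·p = 22·(1/24) = 11/12.
Numerically: 11/12 ≈ 0.9166667.
Is 11/12 < 1? YES.
Since P[∪ A_i] ≤ 11/12 < 1, the complement has P[∩ A_i^c] ≥ 1 − 11/12 = 1/12 > 0, so some outcome avoids every A_i.

22·p = 11/12 ≈ 0.9166667; existence CERTIFIED by the union bound.


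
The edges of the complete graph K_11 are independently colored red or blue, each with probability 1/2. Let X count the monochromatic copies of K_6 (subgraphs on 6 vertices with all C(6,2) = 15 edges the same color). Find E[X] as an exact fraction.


Let X = Σ_S X_S over the C(11, 6) = 462 subsets S of size 6, where X_S = 1 if the K_6 on S is monochromatic.
For a fixed S, the K_6 on S has C(6, 2) = 15 edges. P[all 15 edges red] = (1/2)^15, and likewise for blue, so P[monochromatic] = 2·(1/2)^15 = 2^{1 − 15} = 1/16384.
By linearity: E[X] = C(11, 6) · 2^{1 − 15} = 462 · 1/16384 = 231/8192.
Numerically: E[X] ≈ 0.02820.

E[X] = C(11,6)·2^(1−C(6,2)) = 231/8192 ≈ 0.02820.


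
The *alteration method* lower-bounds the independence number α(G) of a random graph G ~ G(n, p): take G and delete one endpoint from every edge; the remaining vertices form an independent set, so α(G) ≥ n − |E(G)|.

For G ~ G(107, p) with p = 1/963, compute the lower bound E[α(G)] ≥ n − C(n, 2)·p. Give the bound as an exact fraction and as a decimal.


E[|E(G)|] = C(107, 2)·p = 5671 · (1/963) = 53/9.
E[α(G)] ≥ n − E[|E(G)|] = 107 − 53/9 = 910/9.
Numerically: ≈ 101.1111.
(This is only a lower bound; the true E[α(G)] may be larger.)

E[α(G)] ≥ 910/9 ≈ 101.1111.


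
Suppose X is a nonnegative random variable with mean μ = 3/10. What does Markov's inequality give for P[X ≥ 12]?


μ = E[X] = 3/10, a = 12.
Markov: P[X ≥ 12] ≤ μ/a = (3/10)/12 = 1/40.
Numerically: ≈ 0.0250.
(Since a = 12 > μ = 0.3000, the bound 1/40 is < 1 and informative.)

P[X ≥ 12] ≤ 1/40 ≈ 0.0250.


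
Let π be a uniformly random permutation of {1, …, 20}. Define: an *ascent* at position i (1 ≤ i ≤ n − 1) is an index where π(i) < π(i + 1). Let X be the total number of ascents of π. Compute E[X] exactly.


Write X = Σ X_I over i = 1, …, 19, with X_I the indicator of one ascent.
There are 19 indicators.
For each fixed i, the pair (π(i), π(i+1)) is a uniformly random ordered pair of distinct values from {1, …, 20}; by symmetry P[π(i) < π(i+1)] = 1/2.
By linearity: E[X] = 19 · (1/2) = (20 − 1) · (1/2) = 19/2 ≈ 9.500000.

E[X] = 19/2 = 9.500000.


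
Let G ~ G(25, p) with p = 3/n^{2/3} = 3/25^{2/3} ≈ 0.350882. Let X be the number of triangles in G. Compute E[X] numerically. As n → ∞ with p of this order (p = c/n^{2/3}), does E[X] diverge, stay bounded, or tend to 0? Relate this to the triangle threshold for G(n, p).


Number of potential triangles: C(25, 3) = 2300.
Each occurs with probability p³ ≈ (0.350882)³ ≈ 4.32000000e-02.
By linearity: E[X] = C(25, 3)·p³ ≈ 2300 · 4.32000000e-02 ≈ 99.360000.
Since α = 2/3 < 1, p = c/n^{2/3} ≫ 1/n is above the triangle threshold p ~ 1/n. Asymptotically E[X] ~ (c³/6)·n^{3(1−α)} = (3³/6)·n^{1} → ∞; triangles are abundant w.h.p.

E[X] ≈ 99.360000; in regime p = Θ(1/n^{2/3}) E[X] diverges (above the triangle threshold p ~ 1/n).


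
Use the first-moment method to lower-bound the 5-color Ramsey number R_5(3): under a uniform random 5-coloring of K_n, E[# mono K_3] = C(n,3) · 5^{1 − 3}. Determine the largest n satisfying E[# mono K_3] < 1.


We need C(n, 3) · 5^{1 − 3} < 1, i.e. C(n, 3) < 5^{3 − 1} = 25.
Check values of n near the boundary:
  n = 3: C(3, 3) = 1; 1 < 25? YES
  n = 4: C(4, 3) = 4; 4 < 25? YES
  n = 5: C(5, 3) = 10; 10 < 25? YES
  n = 6: C(6, 3) = 20; 20 < 25? YES
  n = 7: C(7, 3) = 35; 35 < 25? NO
The largest n with C(n, 3) < 25 is n = 6 (where E[X] = 4/5 ≈ 0.8000000). Hence R_5(3) > 6, i.e. R_5(3) ≥ 7.

Largest n = 6; hence R_5(3) > 6.


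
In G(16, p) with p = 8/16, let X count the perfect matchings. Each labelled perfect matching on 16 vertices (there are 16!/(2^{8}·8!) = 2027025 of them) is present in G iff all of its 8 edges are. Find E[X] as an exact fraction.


K_16 has 16!/(2^{8}·8!) = 2027025 labelled perfect matchings.
For each such perfect matching H, let X_H = 1 if all 8 edges of H are present in G. Then P[X_H = 1] = p^{8} = (1/2)^{8} = 1/256.
By linearity of expectation: E[X] = Σ_H E[X_H] = 2027025 · p^{8} = 2027025 · 1/256 = 2027025/256.
Numerically: E[X] ≈ 7918.07.

E[X] = 2027025 · (1/2)^{8} = 2027025/256 ≈ 7918.07.


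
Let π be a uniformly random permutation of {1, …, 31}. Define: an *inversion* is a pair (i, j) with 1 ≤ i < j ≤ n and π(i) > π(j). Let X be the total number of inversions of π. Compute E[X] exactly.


Write X = Σ X_I over the C(31, 2) = 465 pairs i < j, with X_I the indicator of one inversion.
There are 465 indicators.
For each fixed pair i < j, the values π(i) and π(j) are two distinct elements of {1, …, 31} in uniformly random order; by symmetry P[π(i) > π(j)] = 1/2.
By linearity: E[X] = 465 · (1/2) = C(31, 2) · (1/2) = 465/2 = 465/2 ≈ 232.500000.

E[X] = 465/2 = 232.500000.


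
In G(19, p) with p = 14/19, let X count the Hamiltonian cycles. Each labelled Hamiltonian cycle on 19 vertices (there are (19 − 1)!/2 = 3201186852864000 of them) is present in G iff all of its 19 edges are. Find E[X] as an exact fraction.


K_19 has (19 − 1)!/2 = 3201186852864000 labelled Hamiltonian cycles.
For each such Hamiltonian cycle H, let X_H = 1 if all 19 edges of H are present in G. Then P[X_H = 1] = p^{19} = (14/19)^{19} = 5976303958948914397184/1978419655660313589123979.
By linearity of expectation: E[X] = Σ_H E[X_H] = 3201186852864000 · p^{19} = 3201186852864000 · 5976303958948914397184/1978419655660313589123979 = 19131265662106339128470788663934976000/1978419655660313589123979.
Numerically: E[X] ≈ 9.67e+12.

E[X] = 3201186852864000 · (14/19)^{19} = 19131265662106339128470788663934976000/1978419655660313589123979 ≈ 9.67e+12.


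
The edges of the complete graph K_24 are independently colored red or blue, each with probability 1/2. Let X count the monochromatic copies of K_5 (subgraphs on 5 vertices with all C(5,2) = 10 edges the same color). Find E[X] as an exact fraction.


Let X = Σ_S X_S over the C(24, 5) = 42504 subsets S of size 5, where X_S = 1 if the K_5 on S is monochromatic.
For a fixed S, the K_5 on S has C(5, 2) = 10 edges. P[all 10 edges red] = (1/2)^10, and likewise for blue, so P[monochromatic] = 2·(1/2)^10 = 2^{1 − 10} = 1/512.
By linearity: E[X] = C(24, 5) · 2^{1 − 10} = 42504 · 1/512 = 5313/64.
Numerically: E[X] ≈ 83.01562.

E[X] = C(24,5)·2^(1−C(5,2)) = 5313/64 ≈ 83.01562.


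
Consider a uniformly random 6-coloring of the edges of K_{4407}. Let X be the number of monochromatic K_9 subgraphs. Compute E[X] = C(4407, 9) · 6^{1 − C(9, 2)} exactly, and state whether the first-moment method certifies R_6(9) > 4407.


E[X] = C(4407, 9) · 6^{1 − 36} = 1713856532599459170657070050 · 6^{−35} = 1713856532599459170657070050/1719070799748422591028658176.
As a reduced fraction: E[X] = 285642755433243195109511675/286511799958070431838109696 ≈ 0.996967.
Is E[X] < 1? YES.
Since E[X] < 1, there exists a 6-coloring of K_{4407} with no monochromatic K_9; hence R_6(9) > 4407.

E[X] = 285642755433243195109511675/286511799958070431838109696 ≈ 0.996967; E[X] < 1, so R_6(9) > 4407.


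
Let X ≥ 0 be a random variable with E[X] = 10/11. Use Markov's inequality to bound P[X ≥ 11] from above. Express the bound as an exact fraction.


μ = E[X] = 10/11, a = 11.
Markov: P[X ≥ 11] ≤ μ/a = (10/11)/11 = 10/121.
Numerically: ≈ 0.0826.
(Since a = 11 > μ = 0.9091, the bound 10/121 is < 1 and informative.)

P[X ≥ 11] ≤ 10/121 ≈ 0.0826.


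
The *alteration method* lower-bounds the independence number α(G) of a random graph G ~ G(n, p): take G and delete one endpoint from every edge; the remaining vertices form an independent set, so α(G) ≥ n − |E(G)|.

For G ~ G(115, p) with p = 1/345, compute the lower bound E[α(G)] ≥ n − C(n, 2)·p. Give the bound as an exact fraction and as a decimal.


E[|E(G)|] = C(115, 2)·p = 6555 · (1/345) = 19.
E[α(G)] ≥ n − E[|E(G)|] = 115 − 19 = 96.
Numerically: ≈ 96.000000.
(This is only a lower bound; the true E[α(G)] may be larger.)

E[α(G)] ≥ 96 ≈ 96.000000.


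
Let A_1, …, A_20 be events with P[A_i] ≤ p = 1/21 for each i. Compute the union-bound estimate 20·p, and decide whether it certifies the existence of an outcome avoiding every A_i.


Union bound: P[∪_{i=1}^{20} A_i] ≤ Σ_i P[A_i] ≤ 20·p = 20·(1/21) = 20/21.
Numerically: 20/21 ≈ 0.952.
Is 20/21 < 1? YES.
Since P[∪ A_i] ≤ 20/21 < 1, the complement has P[∩ A_i^c] ≥ 1 − 20/21 = 1/21 > 0, so some outcome avoids every A_i.

20·p = 20/21 ≈ 0.952; existence CERTIFIED by the union bound.


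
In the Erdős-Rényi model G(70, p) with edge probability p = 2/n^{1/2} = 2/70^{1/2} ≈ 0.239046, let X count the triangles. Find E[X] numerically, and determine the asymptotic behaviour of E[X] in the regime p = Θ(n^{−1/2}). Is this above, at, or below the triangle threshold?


Number of potential triangles: C(70, 3) = 54740.
Each occurs with probability p³ ≈ (0.239046)³ ≈ 1.36597555e-02.
By linearity: E[X] = C(70, 3)·p³ ≈ 54740 · 1.36597555e-02 ≈ 747.735018.
Since α = 1/2 < 1, p = c/n^{1/2} ≫ 1/n is above the triangle threshold p ~ 1/n. Asymptotically E[X] ~ (c³/6)·n^{3(1−α)} = (2³/6)·n^{1.5} → ∞; triangles are abundant w.h.p.

E[X] ≈ 747.735018; in regime p = Θ(1/n^{1/2}) E[X] diverges (above the triangle threshold p ~ 1/n).


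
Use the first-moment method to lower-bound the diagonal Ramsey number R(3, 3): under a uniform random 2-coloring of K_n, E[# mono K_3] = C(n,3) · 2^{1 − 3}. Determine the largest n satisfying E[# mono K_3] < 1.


We need C(n, 3) · 2^{1 − 3} < 1, i.e. C(n, 3) < 2^{3 − 1} = 4.
Check values of n near the boundary:
  n = 3: C(3, 3) = 1; 1 < 4? YES
  n = 4: C(4, 3) = 4; 4 < 4? NO
  n = 5: C(5, 3) = 10; 10 < 4? NO
The largest n with C(n, 3) < 4 is n = 3 (where E[X] = 1/4 ≈ 0.2500000). Hence R(3, 3) > 3, i.e. R(3, 3) ≥ 4.

Largest n = 3; hence R(3, 3) > 3.


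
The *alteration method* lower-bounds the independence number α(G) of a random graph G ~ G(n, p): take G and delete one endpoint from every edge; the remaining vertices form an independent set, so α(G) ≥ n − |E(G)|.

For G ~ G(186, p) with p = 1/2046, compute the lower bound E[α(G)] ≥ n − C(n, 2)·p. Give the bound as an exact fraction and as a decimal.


E[|E(G)|] = C(186, 2)·p = 17205 · (1/2046) = 185/22.
E[α(G)] ≥ n − E[|E(G)|] = 186 − 185/22 = 3907/22.
Numerically: ≈ 177.5909.
(This is only a lower bound; the true E[α(G)] may be larger.)

E[α(G)] ≥ 3907/22 ≈ 177.5909.


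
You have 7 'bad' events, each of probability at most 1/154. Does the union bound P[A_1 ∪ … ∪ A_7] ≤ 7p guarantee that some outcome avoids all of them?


Union bound: P[∪_{i=1}^{7} A_i] ≤ Σ_i P[A_i] ≤ 7·p = 7·(1/154) = 1/22.
Numerically: 1/22 ≈ 0.045455.
Is 1/22 < 1? YES.
Since P[∪ A_i] ≤ 1/22 < 1, the complement has P[∩ A_i^c] ≥ 1 − 1/22 = 21/22 > 0, so some outcome avoids every A_i.

7·p = 1/22 ≈ 0.045455; existence CERTIFIED by the union bound.


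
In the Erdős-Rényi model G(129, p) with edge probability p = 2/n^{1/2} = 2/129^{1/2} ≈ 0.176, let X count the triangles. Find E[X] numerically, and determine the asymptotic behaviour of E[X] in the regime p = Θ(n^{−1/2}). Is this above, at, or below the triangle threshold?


Number of potential triangles: C(129, 3) = 349504.
Each occurs with probability p³ ≈ (0.176)³ ≈ 5.46016e-03.
By linearity: E[X] = C(129, 3)·p³ ≈ 349504 · 5.46016e-03 ≈ 1908.348.
Since α = 1/2 < 1, p = c/n^{1/2} ≫ 1/n is above the triangle threshold p ~ 1/n. Asymptotically E[X] ~ (c³/6)·n^{3(1−α)} = (2³/6)·n^{1.5} → ∞; triangles are abundant w.h.p.

E[X] ≈ 1908.348; in regime p = Θ(1/n^{1/2}) E[X] diverges (above the triangle threshold p ~ 1/n).


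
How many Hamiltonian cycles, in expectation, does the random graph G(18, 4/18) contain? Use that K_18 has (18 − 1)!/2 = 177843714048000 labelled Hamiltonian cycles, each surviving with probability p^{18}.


K_18 has (18 − 1)!/2 = 177843714048000 labelled Hamiltonian cycles.
For each such Hamiltonian cycle H, let X_H = 1 if all 18 edges of H are present in G. Then P[X_H = 1] = p^{18} = (2/9)^{18} = 262144/150094635296999121.
Summing the indicators: E[X] = Σ_H E[X_H] = 177843714048000 · p^{18} = 177843714048000 · 262144/150094635296999121 = 63951526166528000/205891132094649.
Numerically: E[X] ≈ 310.6.

E[X] = 177843714048000 · (2/9)^{18} = 63951526166528000/205891132094649 ≈ 310.6.


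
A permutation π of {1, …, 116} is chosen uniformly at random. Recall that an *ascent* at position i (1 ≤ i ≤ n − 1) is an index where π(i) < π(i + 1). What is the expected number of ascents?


Write X = Σ X_I over i = 1, …, 115, with X_I the indicator of one ascent.
There are 115 indicators.
For each fixed i, the pair (π(i), π(i+1)) is a uniformly random ordered pair of distinct values from {1, …, 116}; by symmetry P[π(i) < π(i+1)] = 1/2.
By linearity: E[X] = 115 · (1/2) = (116 − 1) · (1/2) = 115/2 ≈ 57.50000.

E[X] = 115/2 = 57.50000.


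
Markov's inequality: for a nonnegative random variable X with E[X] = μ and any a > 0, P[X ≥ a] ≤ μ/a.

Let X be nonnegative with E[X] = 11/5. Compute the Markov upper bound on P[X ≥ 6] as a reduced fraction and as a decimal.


μ = E[X] = 11/5, a = 6.
Markov: P[X ≥ 6] ≤ μ/a = (11/5)/6 = 11/30.
Numerically: ≈ 0.36667.
(Since a = 6 > μ = 2.20000, the bound 11/30 is < 1 and informative.)

P[X ≥ 6] ≤ 11/30 ≈ 0.36667.
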